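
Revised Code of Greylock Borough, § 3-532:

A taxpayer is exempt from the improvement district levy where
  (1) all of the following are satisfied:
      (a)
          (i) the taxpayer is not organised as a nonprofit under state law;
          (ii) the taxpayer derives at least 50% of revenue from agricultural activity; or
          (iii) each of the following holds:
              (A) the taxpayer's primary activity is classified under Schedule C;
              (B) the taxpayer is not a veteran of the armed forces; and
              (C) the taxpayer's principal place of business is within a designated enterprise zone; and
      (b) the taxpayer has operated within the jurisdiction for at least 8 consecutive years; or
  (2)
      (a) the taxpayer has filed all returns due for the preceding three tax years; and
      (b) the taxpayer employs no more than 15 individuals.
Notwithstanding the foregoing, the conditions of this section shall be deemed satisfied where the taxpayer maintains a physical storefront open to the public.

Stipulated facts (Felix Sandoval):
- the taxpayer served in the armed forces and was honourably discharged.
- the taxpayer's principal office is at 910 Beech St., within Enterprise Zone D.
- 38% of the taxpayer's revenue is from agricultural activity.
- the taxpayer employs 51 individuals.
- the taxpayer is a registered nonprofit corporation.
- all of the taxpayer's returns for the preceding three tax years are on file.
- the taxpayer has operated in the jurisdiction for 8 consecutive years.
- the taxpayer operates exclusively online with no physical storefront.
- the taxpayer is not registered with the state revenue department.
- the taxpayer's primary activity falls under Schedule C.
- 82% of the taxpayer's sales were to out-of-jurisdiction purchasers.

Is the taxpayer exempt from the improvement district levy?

No — not exempt.

(i) not (nonprofit) — fails.
(ii) ≥50% agricultural — not satisfied.
(A) Schedule C activity — met.
(B) not (veteran) — fails.
(C) in enterprise zone — holds.
(iii) = T AND F AND T = false.
(a): F OR F OR F → false.
(b) ≥ 8 yrs in jurisdiction — met.
(1): F AND T → false.
(a) returns current — holds.
(b) ≤ 15 employees — not satisfied.
(2): T AND F → false.
Overall: F OR F → false.
Exception (has storefront) — not satisfied.
Result: main false OR exception false → false.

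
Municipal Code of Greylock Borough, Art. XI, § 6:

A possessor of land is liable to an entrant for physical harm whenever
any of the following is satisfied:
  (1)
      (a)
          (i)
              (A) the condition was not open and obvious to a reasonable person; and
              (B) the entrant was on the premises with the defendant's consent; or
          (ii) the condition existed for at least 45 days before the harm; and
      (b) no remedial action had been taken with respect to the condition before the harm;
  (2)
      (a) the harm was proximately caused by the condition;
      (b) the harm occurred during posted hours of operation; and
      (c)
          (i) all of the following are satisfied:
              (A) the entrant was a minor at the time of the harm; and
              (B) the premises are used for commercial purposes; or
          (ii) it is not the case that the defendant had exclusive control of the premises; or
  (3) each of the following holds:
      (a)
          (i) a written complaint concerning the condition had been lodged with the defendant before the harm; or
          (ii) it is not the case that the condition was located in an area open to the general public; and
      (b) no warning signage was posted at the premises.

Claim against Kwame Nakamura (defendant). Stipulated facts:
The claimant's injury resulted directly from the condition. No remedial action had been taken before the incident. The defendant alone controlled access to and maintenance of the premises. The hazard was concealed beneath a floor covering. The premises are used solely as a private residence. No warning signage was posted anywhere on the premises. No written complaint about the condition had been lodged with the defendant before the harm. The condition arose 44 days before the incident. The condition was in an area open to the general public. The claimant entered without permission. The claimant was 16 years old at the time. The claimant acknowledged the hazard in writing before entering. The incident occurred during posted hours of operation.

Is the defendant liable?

(A) not open/obvious — satisfied.
(B) consent to enter — fails.
(i) = T AND F = false.
(ii) condition ≥45 days old — fails.
(a): F OR F → false.
(b) no remedial action — met.
(1) = F AND T = false.
(a) proximate cause — satisfied.
(b) during posted hours — holds.
(A) entrant a minor — satisfied.
(B) commercial use — fails.
(i): T AND F → false.
(ii) not (exclusive control) — not met.
(c) = F OR F = false.
So (2) is not satisfied (T AND T AND F).
(i) complaint lodged — fails.
(ii) not (public area) — fails.
So (a) is not satisfied (F OR F).
(b) no signage posted — satisfied.
(3): F AND T → false.
Overall = F OR F OR F = false.

No — not liable.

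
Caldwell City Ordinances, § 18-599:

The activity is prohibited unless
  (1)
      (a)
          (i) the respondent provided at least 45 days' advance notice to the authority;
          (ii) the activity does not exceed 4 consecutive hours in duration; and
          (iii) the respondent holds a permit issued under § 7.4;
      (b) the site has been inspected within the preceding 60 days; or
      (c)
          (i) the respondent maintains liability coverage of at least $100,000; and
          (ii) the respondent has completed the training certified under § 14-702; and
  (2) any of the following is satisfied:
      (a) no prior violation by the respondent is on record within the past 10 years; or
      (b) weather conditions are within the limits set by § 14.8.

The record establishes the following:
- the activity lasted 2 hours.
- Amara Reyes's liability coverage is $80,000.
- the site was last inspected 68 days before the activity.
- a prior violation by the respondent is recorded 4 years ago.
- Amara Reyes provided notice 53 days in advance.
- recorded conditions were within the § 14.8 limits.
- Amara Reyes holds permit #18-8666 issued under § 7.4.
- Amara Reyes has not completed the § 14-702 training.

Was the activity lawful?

Yes — lawful.

(i) ≥45 days' notice — met.
(ii) ≤ 4 hrs duration — satisfied.
(iii) holds permit — holds.
(a) = T AND T AND T = true.
(b) site inspected — not met.
(i) coverage ≥ $100,000 — fails.
(ii) training certified — not satisfied.
So (c) is not satisfied (F AND F).
So (1) is satisfied (T OR F OR F).
(a) no prior violation — not met.
(b) weather ok — met.
(2): F OR T → true.
Overall = T AND T = true.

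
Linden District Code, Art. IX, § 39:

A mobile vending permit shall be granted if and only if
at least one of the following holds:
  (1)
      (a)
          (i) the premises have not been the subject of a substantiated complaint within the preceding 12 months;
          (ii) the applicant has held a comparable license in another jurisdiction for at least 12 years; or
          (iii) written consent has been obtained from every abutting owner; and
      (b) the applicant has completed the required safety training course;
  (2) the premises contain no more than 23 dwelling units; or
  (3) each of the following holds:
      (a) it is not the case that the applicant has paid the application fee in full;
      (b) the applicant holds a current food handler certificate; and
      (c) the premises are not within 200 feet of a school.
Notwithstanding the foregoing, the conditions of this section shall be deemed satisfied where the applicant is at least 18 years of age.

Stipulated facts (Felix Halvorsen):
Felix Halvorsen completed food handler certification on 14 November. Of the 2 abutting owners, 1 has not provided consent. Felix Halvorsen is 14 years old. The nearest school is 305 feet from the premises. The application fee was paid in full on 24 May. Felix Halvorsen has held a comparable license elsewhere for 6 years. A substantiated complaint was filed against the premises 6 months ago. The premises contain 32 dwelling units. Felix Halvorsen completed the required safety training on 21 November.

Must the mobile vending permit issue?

(i) no complaint in 12 mo. — not satisfied.
(ii) prior license ≥ 12 yr — not met.
(iii) all abutters consent — fails.
So (a) is not satisfied (F OR F OR F).
(b) safety training — met.
(1) = F AND T = false.
(2) ≤ 23 units — not met.
(a) not (fee paid) — not met.
(b) food handler cert. — holds.
(c) ≥200 ft from school — met.
(3) = F AND T AND T = false.
So Overall is not satisfied (F OR F OR F).
Exception (age ≥ 18) — not satisfied.
Result: main false OR exception false → false.

No — denied.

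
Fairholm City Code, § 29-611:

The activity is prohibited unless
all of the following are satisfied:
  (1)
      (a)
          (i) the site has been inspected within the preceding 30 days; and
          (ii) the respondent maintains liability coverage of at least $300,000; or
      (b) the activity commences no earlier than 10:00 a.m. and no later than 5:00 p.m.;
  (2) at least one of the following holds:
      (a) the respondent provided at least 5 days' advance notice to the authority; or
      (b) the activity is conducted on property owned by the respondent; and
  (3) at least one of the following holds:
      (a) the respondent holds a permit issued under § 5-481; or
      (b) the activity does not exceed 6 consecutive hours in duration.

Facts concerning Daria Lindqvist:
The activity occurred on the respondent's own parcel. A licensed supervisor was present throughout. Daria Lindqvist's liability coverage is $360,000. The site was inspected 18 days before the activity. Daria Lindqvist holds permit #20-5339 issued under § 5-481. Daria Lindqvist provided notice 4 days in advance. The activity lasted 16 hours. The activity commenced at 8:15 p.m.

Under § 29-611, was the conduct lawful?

(i) site inspected — holds.
(ii) coverage ≥ $300,000 — holds.
(a): T AND T → true.
(b) start within hours — fails.
(1): T OR F → true.
(a) ≥5 days' notice — not satisfied.
(b) own property — satisfied.
(2) = F OR T = true.
(a) holds permit — satisfied.
(b) ≤ 6 hrs duration — not met.
(3) = T OR F = true.
Overall = T AND T AND T = true.

Yes — lawful.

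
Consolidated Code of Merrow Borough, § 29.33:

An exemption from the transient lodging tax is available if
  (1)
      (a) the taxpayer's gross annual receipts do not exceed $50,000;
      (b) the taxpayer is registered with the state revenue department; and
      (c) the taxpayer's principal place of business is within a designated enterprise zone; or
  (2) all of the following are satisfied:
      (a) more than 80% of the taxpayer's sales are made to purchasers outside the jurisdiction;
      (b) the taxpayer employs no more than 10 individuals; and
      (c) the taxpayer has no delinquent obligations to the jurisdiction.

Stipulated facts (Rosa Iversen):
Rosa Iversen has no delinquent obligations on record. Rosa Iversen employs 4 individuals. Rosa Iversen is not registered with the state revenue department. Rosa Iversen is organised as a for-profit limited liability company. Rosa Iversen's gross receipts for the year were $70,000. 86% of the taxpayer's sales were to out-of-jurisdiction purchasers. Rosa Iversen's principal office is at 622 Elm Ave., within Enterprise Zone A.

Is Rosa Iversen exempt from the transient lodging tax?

Yes — exempt.

(a) receipts ≤ $50,000 — not satisfied.
(b) state-registered — not met.
(c) in enterprise zone — met.
(1): F AND F AND T → false.
(a) >80% out-of-jur. sales — satisfied.
(b) ≤ 10 employees — met.
(c) no delinquency — satisfied.
So (2) is satisfied (T AND T AND T).
Overall = F OR T = true.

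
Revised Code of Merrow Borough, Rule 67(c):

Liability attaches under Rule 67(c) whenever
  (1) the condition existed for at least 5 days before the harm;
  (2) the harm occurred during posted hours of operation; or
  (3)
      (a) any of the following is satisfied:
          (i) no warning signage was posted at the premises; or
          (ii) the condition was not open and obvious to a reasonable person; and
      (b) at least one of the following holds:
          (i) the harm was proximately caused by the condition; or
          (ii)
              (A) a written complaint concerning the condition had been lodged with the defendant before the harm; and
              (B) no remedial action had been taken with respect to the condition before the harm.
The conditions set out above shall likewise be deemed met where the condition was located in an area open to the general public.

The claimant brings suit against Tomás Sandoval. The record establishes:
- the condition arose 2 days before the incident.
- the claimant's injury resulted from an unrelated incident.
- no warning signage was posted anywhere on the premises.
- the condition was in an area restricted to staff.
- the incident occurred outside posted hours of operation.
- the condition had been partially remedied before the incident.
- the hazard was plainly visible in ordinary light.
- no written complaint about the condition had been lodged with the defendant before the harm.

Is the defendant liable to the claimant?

No — not liable.

(1) condition ≥5 days old — fails.
(2) during posted hours — not satisfied.
(i) no signage posted — holds.
(ii) not open/obvious — not met.
So (a) is satisfied (T OR F).
(i) proximate cause — fails.
(A) complaint lodged — fails.
(B) no remedial action — not met.
(ii) = F AND F = false.
(b) = F OR F = false.
So (3) is not satisfied (T AND F).
Overall: F OR F OR F → false.
Exception (public area) — not satisfied.
Result: main false OR exception false → false.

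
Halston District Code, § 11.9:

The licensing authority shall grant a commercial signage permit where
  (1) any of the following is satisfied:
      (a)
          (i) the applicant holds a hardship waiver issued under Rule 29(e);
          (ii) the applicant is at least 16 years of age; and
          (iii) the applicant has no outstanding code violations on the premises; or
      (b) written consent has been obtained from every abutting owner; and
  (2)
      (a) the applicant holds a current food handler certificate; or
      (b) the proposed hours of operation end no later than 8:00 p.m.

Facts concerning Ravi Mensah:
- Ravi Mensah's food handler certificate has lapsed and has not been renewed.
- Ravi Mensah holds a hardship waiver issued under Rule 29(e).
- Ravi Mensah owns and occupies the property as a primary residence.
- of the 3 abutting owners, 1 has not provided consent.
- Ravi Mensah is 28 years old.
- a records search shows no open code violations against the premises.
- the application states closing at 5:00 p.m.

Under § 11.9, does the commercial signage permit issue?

Yes — granted.

(i) hardship waiver — holds.
(ii) age ≥ 16 — satisfied.
(iii) no code violations — satisfied.
So (a) is satisfied (T AND T AND T).
(b) all abutters consent — fails.
(1): T OR F → true.
(a) food handler cert. — not satisfied.
(b) closes by 8 p.m. — satisfied.
(2): F OR T → true.
Overall: T AND T → true.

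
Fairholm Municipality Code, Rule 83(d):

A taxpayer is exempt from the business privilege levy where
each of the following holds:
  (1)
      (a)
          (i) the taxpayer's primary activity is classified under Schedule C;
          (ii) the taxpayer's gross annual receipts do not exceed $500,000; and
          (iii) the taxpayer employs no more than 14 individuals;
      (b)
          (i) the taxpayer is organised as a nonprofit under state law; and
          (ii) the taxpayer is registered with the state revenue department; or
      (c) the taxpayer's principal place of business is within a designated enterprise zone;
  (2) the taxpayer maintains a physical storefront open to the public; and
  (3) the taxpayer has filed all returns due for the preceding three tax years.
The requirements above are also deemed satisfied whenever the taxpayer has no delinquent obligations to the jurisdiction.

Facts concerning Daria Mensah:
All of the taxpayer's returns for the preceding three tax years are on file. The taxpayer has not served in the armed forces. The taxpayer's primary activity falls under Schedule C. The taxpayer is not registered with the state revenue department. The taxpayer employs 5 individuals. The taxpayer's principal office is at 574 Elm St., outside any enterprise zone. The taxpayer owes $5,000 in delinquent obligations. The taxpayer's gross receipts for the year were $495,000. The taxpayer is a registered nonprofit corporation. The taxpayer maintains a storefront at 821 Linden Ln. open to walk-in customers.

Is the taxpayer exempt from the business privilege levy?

Yes — exempt.

(i) Schedule C activity — satisfied.
(ii) receipts ≤ $500,000 — holds.
(iii) ≤ 14 employees — satisfied.
(a) = T AND T AND T = true.
(i) nonprofit — satisfied.
(ii) state-registered — fails.
(b): T AND F → false.
(c) in enterprise zone — fails.
So (1) is satisfied (T OR F OR F).
(2) has storefront — met.
(3) returns current — holds.
Overall = T AND T AND T = true.
Exception (no delinquency) — not satisfied.
Result: main true OR exception false → true.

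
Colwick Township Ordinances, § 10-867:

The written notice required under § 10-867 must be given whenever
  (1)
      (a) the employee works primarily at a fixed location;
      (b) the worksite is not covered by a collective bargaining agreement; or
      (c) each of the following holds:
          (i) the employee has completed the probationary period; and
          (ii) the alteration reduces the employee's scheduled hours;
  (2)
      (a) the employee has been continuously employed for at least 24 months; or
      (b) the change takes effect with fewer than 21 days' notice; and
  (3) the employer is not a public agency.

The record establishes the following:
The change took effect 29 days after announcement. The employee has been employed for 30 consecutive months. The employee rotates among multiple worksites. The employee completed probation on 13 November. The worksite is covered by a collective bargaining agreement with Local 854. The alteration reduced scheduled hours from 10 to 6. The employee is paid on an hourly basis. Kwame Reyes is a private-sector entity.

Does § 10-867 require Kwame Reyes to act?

Yes — required.

(a) fixed location — fails.
(b) no CBA — fails.
(i) past probation — met.
(ii) hours reduced — satisfied.
So (c) is satisfied (T AND T).
(1): F OR F OR T → true.
(a) tenure ≥ 24 mo. — satisfied.
(b) < 21 days' notice — fails.
(2): T OR F → true.
(3) not (public agency) — satisfied.
So Overall is satisfied (T AND T AND T).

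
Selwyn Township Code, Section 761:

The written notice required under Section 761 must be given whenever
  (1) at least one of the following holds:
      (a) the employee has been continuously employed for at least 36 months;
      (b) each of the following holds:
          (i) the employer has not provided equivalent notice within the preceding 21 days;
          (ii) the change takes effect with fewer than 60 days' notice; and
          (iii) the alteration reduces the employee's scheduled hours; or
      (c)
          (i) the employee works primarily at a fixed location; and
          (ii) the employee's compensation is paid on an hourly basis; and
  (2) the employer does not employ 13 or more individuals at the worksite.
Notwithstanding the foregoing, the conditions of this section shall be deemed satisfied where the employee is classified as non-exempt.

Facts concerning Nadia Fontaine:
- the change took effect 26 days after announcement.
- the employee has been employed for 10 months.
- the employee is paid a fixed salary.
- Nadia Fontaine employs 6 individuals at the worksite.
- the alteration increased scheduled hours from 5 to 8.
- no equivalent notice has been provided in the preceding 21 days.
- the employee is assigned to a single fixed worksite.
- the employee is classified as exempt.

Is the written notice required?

No — not required.

(a) tenure ≥ 36 mo. — not met.
(i) no recent notice — holds.
(ii) < 60 days' notice — satisfied.
(iii) hours reduced — fails.
(b) = T AND T AND F = false.
(i) fixed location — met.
(ii) hourly-paid — fails.
(c) = T AND F = false.
(1) = F OR F OR F = false.
(2) not (≥ 13 at site) — satisfied.
So Overall is not satisfied (F AND T).
Exception (non-exempt) — not satisfied.
Result: main false OR exception false → false.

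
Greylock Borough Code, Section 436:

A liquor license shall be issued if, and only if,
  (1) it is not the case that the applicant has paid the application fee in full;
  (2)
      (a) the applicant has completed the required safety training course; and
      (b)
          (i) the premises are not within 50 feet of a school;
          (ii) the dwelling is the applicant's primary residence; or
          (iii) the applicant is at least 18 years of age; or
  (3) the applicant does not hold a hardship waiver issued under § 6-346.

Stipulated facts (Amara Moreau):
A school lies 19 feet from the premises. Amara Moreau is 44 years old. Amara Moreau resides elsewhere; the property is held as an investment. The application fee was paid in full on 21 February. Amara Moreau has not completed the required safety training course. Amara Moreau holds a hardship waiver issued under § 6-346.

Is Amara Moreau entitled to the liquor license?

No — denied.

(1) not (fee paid) — fails.
(a) safety training — not satisfied.
(i) ≥50 ft from school — not satisfied.
(ii) primary residence — fails.
(iii) age ≥ 18 — satisfied.
(b): F OR F OR T → true.
(2) = F AND T = false.
(3) not (hardship waiver) — not met.
Overall = F OR F OR F = false.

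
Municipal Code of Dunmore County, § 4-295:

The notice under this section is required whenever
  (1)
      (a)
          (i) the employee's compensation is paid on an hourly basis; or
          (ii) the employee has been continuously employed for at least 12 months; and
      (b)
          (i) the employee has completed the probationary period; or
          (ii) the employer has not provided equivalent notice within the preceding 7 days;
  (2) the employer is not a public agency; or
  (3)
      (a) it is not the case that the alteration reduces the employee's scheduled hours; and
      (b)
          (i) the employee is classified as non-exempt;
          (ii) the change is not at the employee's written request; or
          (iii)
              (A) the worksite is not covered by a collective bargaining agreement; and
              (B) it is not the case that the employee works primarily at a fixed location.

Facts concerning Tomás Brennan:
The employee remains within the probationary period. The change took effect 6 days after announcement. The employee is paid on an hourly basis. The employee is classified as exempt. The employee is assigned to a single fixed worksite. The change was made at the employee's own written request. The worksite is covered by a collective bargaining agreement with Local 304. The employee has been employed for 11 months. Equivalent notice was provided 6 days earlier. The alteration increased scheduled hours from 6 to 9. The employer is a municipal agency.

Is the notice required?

(i) hourly-paid — satisfied.
(ii) tenure ≥ 12 mo. — not satisfied.
So (a) is satisfied (T OR F).
(i) past probation — fails.
(ii) no recent notice — not satisfied.
So (b) is not satisfied (F OR F).
So (1) is not satisfied (T AND F).
(2) not (public agency) — not satisfied.
(a) not (hours reduced) — met.
(i) non-exempt — not satisfied.
(ii) not employee-requested — not met.
(A) no CBA — not satisfied.
(B) not (fixed location) — fails.
So (iii) is not satisfied (F AND F).
(b) = F OR F OR F = false.
(3): T AND F → false.
Overall = F OR F OR F = false.

No — not required.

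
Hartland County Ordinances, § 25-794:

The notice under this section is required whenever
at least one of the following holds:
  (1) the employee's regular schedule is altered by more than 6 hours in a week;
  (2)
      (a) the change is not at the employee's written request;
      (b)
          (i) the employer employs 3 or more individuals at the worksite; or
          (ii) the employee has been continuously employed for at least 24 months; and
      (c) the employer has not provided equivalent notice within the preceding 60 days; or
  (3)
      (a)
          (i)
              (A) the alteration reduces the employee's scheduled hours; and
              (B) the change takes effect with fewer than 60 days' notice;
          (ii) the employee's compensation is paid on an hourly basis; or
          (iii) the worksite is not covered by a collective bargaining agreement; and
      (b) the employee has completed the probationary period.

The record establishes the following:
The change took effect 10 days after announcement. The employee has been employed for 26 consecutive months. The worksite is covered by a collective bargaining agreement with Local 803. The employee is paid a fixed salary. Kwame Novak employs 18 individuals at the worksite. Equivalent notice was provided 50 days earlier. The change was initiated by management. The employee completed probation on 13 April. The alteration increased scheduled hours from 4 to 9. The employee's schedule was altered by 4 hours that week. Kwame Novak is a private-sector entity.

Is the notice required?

(1) schedule shift > 6h — fails.
(a) not employee-requested — met.
(i) ≥ 3 at site — met.
(ii) tenure ≥ 24 mo. — holds.
So (b) is satisfied (T OR T).
(c) no recent notice — not satisfied.
(2): T AND T AND F → false.
(A) hours reduced — not satisfied.
(B) < 60 days' notice — holds.
So (i) is not satisfied (F AND T).
(ii) hourly-paid — not satisfied.
(iii) no CBA — not satisfied.
(a): F OR F OR F → false.
(b) past probation — satisfied.
(3) = F AND T = false.
So Overall is not satisfied (F OR F OR F).

No — not required.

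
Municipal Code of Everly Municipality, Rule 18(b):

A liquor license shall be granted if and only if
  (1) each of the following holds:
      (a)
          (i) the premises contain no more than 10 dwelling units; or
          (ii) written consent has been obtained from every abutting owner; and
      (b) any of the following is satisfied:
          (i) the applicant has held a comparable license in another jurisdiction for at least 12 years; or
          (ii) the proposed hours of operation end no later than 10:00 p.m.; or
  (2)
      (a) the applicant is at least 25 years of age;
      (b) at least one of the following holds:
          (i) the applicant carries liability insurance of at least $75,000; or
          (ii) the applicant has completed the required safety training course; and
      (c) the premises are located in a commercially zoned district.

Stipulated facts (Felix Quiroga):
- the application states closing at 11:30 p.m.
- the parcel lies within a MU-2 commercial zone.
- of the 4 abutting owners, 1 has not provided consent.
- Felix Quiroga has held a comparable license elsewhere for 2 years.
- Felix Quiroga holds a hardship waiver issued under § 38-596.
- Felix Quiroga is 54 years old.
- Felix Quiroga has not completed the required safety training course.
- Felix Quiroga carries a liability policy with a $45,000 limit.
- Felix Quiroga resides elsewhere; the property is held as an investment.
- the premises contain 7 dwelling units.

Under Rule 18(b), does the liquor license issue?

No — denied.

(i) ≤ 10 units — met.
(ii) all abutters consent — not satisfied.
So (a) is satisfied (T OR F).
(i) prior license ≥ 12 yr — not met.
(ii) closes by 10 p.m. — not met.
(b): F OR F → false.
(1) = T AND F = false.
(a) age ≥ 25 — satisfied.
(i) insurance ≥ $75,000 — not met.
(ii) safety training — not met.
So (b) is not satisfied (F OR F).
(c) commercially zoned — met.
So (2) is not satisfied (T AND F AND T).
So Overall is not satisfied (F OR F).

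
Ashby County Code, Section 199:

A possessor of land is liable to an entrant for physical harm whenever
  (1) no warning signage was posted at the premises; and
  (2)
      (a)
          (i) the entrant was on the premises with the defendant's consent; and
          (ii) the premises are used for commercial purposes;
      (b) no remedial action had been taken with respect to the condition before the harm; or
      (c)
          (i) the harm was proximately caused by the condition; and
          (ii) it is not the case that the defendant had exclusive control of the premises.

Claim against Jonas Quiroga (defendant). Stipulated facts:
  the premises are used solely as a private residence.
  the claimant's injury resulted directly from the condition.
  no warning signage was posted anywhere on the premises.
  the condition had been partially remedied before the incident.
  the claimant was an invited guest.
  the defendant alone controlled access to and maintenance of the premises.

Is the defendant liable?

(1) no signage posted — satisfied.
(i) consent to enter — met.
(ii) commercial use — not met.
(a): T AND F → false.
(b) no remedial action — not met.
(i) proximate cause — holds.
(ii) not (exclusive control) — not met.
So (c) is not satisfied (T AND F).
So (2) is not satisfied (F OR F OR F).
Overall: T AND F → false.

No — not liable.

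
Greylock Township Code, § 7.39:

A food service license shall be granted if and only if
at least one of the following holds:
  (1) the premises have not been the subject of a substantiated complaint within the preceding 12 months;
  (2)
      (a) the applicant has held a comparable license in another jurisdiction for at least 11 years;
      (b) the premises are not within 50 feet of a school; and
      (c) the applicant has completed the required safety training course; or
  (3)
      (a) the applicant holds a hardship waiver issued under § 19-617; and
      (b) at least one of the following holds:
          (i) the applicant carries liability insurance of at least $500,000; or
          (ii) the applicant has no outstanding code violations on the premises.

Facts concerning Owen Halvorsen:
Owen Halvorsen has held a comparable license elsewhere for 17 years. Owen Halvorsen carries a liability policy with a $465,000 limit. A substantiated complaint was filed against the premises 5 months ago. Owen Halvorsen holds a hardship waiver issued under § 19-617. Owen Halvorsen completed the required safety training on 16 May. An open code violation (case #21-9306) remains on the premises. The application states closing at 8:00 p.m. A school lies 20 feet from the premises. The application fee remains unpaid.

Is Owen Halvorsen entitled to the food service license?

No — denied.

(1) no complaint in 12 mo. — not met.
(a) prior license ≥ 11 yr — holds.
(b) ≥50 ft from school — fails.
(c) safety training — met.
(2) = T AND F AND T = false.
(a) hardship waiver — satisfied.
(i) insurance ≥ $500,000 — not met.
(ii) no code violations — fails.
(b) = F OR F = false.
(3): T AND F → false.
So Overall is not satisfied (F OR F OR F).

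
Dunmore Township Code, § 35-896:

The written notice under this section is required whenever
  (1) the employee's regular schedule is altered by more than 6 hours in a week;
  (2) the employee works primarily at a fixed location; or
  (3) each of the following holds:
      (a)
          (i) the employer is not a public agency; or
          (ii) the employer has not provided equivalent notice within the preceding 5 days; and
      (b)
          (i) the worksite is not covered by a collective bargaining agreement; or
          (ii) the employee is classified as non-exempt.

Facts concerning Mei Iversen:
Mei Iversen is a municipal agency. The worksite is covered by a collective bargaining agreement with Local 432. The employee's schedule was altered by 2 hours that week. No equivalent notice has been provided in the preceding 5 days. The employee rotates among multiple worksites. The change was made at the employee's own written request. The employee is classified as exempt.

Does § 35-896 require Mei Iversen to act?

No — not required.

(1) schedule shift > 6h — not met.
(2) fixed location — fails.
(i) not (public agency) — not met.
(ii) no recent notice — satisfied.
(a): F OR T → true.
(i) no CBA — not met.
(ii) non-exempt — not met.
(b) = F OR F = false.
(3) = T AND F = false.
Overall = F OR F OR F = false.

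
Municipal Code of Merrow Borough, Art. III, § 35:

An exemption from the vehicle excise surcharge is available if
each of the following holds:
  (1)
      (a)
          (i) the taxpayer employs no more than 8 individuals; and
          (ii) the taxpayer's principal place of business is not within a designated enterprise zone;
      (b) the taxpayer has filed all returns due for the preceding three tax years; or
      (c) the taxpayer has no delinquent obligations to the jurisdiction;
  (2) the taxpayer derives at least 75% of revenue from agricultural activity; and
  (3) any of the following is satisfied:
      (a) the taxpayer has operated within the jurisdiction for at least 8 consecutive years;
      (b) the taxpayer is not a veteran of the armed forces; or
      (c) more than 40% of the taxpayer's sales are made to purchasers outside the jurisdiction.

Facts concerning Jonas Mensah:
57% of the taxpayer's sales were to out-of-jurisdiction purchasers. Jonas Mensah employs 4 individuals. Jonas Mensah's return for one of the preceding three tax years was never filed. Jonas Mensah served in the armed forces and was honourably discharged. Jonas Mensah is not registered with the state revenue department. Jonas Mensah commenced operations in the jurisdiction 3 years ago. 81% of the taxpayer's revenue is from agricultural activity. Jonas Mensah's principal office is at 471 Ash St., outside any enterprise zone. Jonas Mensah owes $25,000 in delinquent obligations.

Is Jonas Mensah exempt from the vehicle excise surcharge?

(i) ≤ 8 employees — satisfied.
(ii) not (in enterprise zone) — met.
(a): T AND T → true.
(b) returns current — not met.
(c) no delinquency — not satisfied.
So (1) is satisfied (T OR F OR F).
(2) ≥75% agricultural — met.
(a) ≥ 8 yrs in jurisdiction — not met.
(b) not (veteran) — fails.
(c) >40% out-of-jur. sales — satisfied.
(3): F OR F OR T → true.
So Overall is satisfied (T AND T AND T).

Yes — exempt.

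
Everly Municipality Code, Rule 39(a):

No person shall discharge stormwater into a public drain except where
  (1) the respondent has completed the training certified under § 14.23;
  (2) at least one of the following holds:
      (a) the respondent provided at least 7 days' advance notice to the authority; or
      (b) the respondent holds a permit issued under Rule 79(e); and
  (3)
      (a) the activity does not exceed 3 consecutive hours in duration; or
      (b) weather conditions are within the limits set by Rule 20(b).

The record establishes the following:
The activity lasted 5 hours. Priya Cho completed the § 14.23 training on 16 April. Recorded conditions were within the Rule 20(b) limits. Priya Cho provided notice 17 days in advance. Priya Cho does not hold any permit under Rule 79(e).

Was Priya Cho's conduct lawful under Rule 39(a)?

Yes — lawful.

(1) training certified — met.
(a) ≥7 days' notice — satisfied.
(b) holds permit — not satisfied.
(2) = T OR F = true.
(a) ≤ 3 hrs duration — not satisfied.
(b) weather ok — met.
(3): F OR T → true.
Overall: T AND T AND T → true.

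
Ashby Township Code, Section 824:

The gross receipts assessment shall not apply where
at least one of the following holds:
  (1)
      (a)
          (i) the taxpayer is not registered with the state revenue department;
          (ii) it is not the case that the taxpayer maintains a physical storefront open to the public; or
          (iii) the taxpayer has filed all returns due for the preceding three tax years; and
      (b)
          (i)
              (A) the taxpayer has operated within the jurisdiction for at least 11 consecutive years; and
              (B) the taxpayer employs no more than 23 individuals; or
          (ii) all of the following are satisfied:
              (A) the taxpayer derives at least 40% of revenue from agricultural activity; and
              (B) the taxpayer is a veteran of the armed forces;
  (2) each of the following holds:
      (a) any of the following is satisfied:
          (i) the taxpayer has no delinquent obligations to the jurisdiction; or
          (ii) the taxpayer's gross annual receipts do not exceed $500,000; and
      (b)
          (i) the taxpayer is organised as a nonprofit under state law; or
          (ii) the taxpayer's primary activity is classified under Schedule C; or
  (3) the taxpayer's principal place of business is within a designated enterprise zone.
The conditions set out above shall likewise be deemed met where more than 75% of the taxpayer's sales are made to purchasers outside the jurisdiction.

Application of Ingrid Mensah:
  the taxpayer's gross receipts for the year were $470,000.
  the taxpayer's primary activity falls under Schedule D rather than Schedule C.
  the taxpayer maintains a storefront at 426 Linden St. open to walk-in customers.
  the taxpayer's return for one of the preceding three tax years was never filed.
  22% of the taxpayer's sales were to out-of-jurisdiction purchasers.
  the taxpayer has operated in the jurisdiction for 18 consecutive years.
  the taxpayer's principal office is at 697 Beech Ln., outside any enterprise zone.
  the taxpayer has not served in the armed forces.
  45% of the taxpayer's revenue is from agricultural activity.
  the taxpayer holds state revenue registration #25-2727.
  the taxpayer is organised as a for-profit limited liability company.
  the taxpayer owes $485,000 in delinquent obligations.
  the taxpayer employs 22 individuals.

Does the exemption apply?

No — not exempt.

(i) not (state-registered) — not met.
(ii) not (has storefront) — not met.
(iii) returns current — not met.
So (a) is not satisfied (F OR F OR F).
(A) ≥ 11 yrs in jurisdiction — met.
(B) ≤ 23 employees — holds.
(i) = T AND T = true.
(A) ≥40% agricultural — met.
(B) veteran — not met.
So (ii) is not satisfied (T AND F).
(b): T OR F → true.
(1) = F AND T = false.
(i) no delinquency — not met.
(ii) receipts ≤ $500,000 — satisfied.
(a): F OR T → true.
(i) nonprofit — fails.
(ii) Schedule C activity — fails.
(b) = F OR F = false.
So (2) is not satisfied (T AND F).
(3) in enterprise zone — not met.
Overall = F OR F OR F = false.
Exception (>75% out-of-jur. sales) — not satisfied.
Result: main false OR exception false → false.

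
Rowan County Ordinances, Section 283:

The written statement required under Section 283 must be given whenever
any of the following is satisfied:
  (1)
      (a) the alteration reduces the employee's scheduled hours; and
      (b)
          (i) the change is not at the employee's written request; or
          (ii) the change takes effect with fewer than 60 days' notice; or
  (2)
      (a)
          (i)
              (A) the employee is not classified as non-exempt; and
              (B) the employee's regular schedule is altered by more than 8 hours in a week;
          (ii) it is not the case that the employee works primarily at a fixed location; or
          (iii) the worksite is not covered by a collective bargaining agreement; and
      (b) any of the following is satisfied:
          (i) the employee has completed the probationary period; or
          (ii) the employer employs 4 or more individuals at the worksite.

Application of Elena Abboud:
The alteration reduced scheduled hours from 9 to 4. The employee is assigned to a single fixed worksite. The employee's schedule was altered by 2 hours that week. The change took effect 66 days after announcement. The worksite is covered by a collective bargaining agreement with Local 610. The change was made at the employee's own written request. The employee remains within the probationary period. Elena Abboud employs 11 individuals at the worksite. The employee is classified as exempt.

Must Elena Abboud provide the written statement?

(a) hours reduced — satisfied.
(i) not employee-requested — fails.
(ii) < 60 days' notice — fails.
(b): F OR F → false.
So (1) is not satisfied (T AND F).
(A) not (non-exempt) — holds.
(B) schedule shift > 8h — not satisfied.
(i) = T AND F = false.
(ii) not (fixed location) — not satisfied.
(iii) no CBA — fails.
So (a) is not satisfied (F OR F OR F).
(i) past probation — fails.
(ii) ≥ 4 at site — met.
(b) = F OR T = true.
(2) = F AND T = false.
So Overall is not satisfied (F OR F).

No — not required.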